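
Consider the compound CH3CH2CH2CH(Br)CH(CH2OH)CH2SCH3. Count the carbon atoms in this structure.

8

Element totals:
  C: 8
  H: 17
  Br: 1
  O: 1
  S: 1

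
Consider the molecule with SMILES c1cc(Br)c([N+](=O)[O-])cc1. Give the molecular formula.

Atom tally by fragment:
  benzene ring core → C:6 H:6
  (− 2 ring H displaced by substituents)
  + Br → Br:1
  + NO2 → N:1 O:2
Element totals:
  C: 6
  H: 4
  Br: 1
  N: 1
  O: 2

C6H4BrNO2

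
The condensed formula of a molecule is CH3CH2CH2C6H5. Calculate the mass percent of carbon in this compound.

89.94%

Atom tally by fragment:
  CH3 → C:1 H:3
  CH2 → C:1 H:2
  CH2C6H5 → C:7 H:7
Element totals:
  C: 9
  H: 12
Molecular formula: C9H12.
Molar mass = 120.195 g/mol.
Mass from C: 9 × 12.011 = 108.099 g/mol.
%C = 108.099 / 120.195 × 100 = 89.94%.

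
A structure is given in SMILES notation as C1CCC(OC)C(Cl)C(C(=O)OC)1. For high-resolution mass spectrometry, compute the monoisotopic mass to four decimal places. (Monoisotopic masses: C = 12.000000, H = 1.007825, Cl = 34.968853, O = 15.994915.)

206.0710

Atom tally by fragment:
  cyclohexane ring core → C:6 H:12
  (− 3 ring H displaced by substituents)
  + OCH3 → C:1 H:3 O:1
  + Cl → Cl:1
  + COOCH3 → C:2 H:3 O:2
Element totals:
  C: 9
  H: 15
  Cl: 1
  O: 3
Molecular formula: C9H15ClO3.
  M = 9(12.0) + 15(1.007825) + 34.968853 + 3(15.994915)
    = 108.000000 + 15.117375 + 34.968853 + 47.984745 = 206.070973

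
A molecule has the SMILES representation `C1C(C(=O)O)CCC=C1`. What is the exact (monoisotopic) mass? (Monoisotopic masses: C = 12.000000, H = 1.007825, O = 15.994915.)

126.0681

Atom tally by fragment:
  cyclohexene ring core → C:6 H:10
  (− 1 ring H displaced by substituents)
  + COOH → C:1 H:1 O:2
Element totals:
  C: 7
  H: 10
  O: 2
Molecular formula: C7H10O2.
  M = 7(12.0) + 10(1.007825) + 2(15.994915)
    = 84.000000 + 10.078250 + 31.989830 = 126.068080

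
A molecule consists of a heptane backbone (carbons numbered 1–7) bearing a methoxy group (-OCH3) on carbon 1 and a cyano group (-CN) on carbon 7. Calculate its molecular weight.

155.24 g/mol

Atom tally by fragment:
  CH3OCH2 → C:2 H:5 O:1
  CH2 → C:1 H:2
  CH2 → C:1 H:2
  CH2 → C:1 H:2
  CH2 → C:1 H:2
  CH2 → C:1 H:2
  CH2CN → C:2 H:2 N:1
Element totals:
  C: 9
  H: 17
  N: 1
  O: 1
Molecular formula: C9H17NO.
  M = 9(12.011) + 17(1.008) + 14.007 + 15.999
    = 108.099 + 17.136 + 14.007 + 15.999 = 155.241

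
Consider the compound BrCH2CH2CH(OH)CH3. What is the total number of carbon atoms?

4

Atom tally by fragment:
  BrCH2 → C:1 H:2 Br:1
  CH2 → C:1 H:2
  CH(OH) → C:1 H:2 O:1
  CH3 → C:1 H:3
Element totals:
  C: 4
  H: 9
  Br: 1
  O: 1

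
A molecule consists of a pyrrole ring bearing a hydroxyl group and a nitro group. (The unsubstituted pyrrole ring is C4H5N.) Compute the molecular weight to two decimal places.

128.09 g/mol

Atom tally by fragment:
  pyrrole ring core → C:4 H:5 N:1
  (− 2 ring H displaced by substituents)
  + OH → O:1 H:1
  + NO2 → N:1 O:2
Element totals:
  C: 4
  H: 4
  N: 2
  O: 3
Molecular formula: C4H4N2O3.
  M = 4(12.011) + 4(1.008) + 2(14.007) + 3(15.999)
    = 48.044 + 4.032 + 28.014 + 47.997 = 128.087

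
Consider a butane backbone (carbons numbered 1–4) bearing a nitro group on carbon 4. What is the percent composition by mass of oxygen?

31.03%

Atom tally by fragment:
  CH3 → C:1 H:3
  CH2 → C:1 H:2
  CH2 → C:1 H:2
  CH2NO2 → C:1 H:2 N:1 O:2
Element totals:
  C: 4
  H: 9
  N: 1
  O: 2
Molecular formula: C4H9NO2.
Molar mass = 103.121 g/mol.
Mass from O: 2 × 15.999 = 31.998 g/mol.
%O = 31.998 / 103.121 × 100 = 31.03%.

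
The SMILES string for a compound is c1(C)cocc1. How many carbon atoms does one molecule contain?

Atom tally by fragment:
  furan ring core → C:4 H:4 O:1
  (− 1 ring H displaced by substituents)
  + CH3 → C:1 H:3
Element totals:
  C: 5
  H: 6
  O: 1

5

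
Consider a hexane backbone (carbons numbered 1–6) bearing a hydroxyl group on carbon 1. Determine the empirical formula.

C6H14O

Atom tally by fragment:
  HOCH2 → C:1 H:3 O:1
  CH2 → C:1 H:2
  CH2 → C:1 H:2
  CH2 → C:1 H:2
  CH2 → C:1 H:2
  CH3 → C:1 H:3
Element totals:
  C: 6
  H: 14
  O: 1
Molecular formula: C6H14O.
gcd of subscripts (6, 14, 1) = 1, so the empirical formula equals the molecular formula.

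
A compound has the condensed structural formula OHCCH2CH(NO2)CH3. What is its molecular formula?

Atom tally by fragment:
  OHCCH2 → C:2 H:3 O:1
  CH(NO2) → C:1 H:1 N:1 O:2
  CH3 → C:1 H:3
Element totals:
  C: 4
  H: 7
  N: 1
  O: 3

C4H7NO3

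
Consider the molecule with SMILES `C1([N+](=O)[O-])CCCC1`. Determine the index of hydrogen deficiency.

Atom tally by fragment:
  cyclopentane ring core → C:5 H:10
  (− 1 ring H displaced by substituents)
  + NO2 → N:1 O:2
Element totals:
  C: 5
  H: 9
  N: 1
  O: 2
Molecular formula: C5H9NO2.
DoU = (2C + 2 + N − H − X) / 2 = (2·5 + 2 + 1 − 9 − 0) / 2 = 2.

2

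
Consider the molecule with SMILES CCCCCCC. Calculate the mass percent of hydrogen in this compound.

Atom tally by fragment:
  CH3 → C:1 H:3
  CH2 → C:1 H:2
  CH2 → C:1 H:2
  CH2 → C:1 H:2
  CH2 → C:1 H:2
  CH2 → C:1 H:2
  CH3 → C:1 H:3
Element totals:
  C: 7
  H: 16
Molecular formula: C7H16.
Molar mass = 100.205 g/mol.
Mass from H: 16 × 1.008 = 16.128 g/mol.
%H = 16.128 / 100.205 × 100 = 16.10%.

16.10%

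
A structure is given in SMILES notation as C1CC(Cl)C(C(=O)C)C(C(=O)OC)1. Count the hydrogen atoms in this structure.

13

Atom tally by fragment:
  cyclopentane ring core → C:5 H:10
  (− 3 ring H displaced by substituents)
  + Cl → Cl:1
  + COCH3 → C:2 H:3 O:1
  + COOCH3 → C:2 H:3 O:2
Element totals:
  C: 9
  H: 13
  Cl: 1
  O: 3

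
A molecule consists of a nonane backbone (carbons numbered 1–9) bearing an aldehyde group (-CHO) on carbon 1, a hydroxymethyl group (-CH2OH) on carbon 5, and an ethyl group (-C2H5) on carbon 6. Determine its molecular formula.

C13H26O2

Atom tally by fragment:
  OHCCH2 → C:2 H:3 O:1
  CH2 → C:1 H:2
  CH2 → C:1 H:2
  CH2 → C:1 H:2
  CH(CH2OH) → C:2 H:4 O:1
  CH(C2H5) → C:3 H:6
  CH2 → C:1 H:2
  CH2 → C:1 H:2
  CH3 → C:1 H:3
Element totals:
  C: 13
  H: 26
  O: 2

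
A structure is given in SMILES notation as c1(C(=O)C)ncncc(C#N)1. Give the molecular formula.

C7H5N3O

Atom tally by fragment:
  pyrimidine ring core → C:4 H:4 N:2
  (− 2 ring H displaced by substituents)
  + COCH3 → C:2 H:3 O:1
  + CN → C:1 N:1
Element totals:
  C: 7
  H: 5
  N: 3
  O: 1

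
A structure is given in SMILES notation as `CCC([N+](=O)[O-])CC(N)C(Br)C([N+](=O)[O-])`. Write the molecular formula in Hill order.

C7H14BrN3O4

Atom tally by fragment:
  CH3 → C:1 H:3
  CH2 → C:1 H:2
  CH(NO2) → C:1 H:1 N:1 O:2
  CH2 → C:1 H:2
  CH(NH2) → C:1 H:3 N:1
  CH(Br) → C:1 H:1 Br:1
  CH2NO2 → C:1 H:2 N:1 O:2
Element totals:
  C: 7
  H: 14
  Br: 1
  N: 3
  O: 4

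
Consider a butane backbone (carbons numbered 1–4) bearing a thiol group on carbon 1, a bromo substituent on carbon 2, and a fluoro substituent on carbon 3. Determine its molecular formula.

C4H8BrFS

Atom tally by fragment:
  HSCH2 → C:1 H:3 S:1
  CH(Br) → C:1 H:1 Br:1
  CH(F) → C:1 H:1 F:1
  CH3 → C:1 H:3
Element totals:
  C: 4
  H: 8
  Br: 1
  F: 1
  S: 1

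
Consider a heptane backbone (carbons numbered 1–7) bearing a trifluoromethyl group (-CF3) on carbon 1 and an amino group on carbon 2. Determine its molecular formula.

Atom tally by fragment:
  F3CCH2 → C:2 H:2 F:3
  CH(NH2) → C:1 H:3 N:1
  CH2 → C:1 H:2
  CH2 → C:1 H:2
  CH2 → C:1 H:2
  CH2 → C:1 H:2
  CH3 → C:1 H:3
Element totals:
  C: 8
  H: 16
  F: 3
  N: 1

C8H16F3N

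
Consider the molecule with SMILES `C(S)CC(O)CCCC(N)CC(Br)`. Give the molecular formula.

C9H20BrNOS

Atom tally by fragment:
  HSCH2 → C:1 H:3 S:1
  CH2 → C:1 H:2
  CH(OH) → C:1 H:2 O:1
  CH2 → C:1 H:2
  CH2 → C:1 H:2
  CH2 → C:1 H:2
  CH(NH2) → C:1 H:3 N:1
  CH2 → C:1 H:2
  CH2Br → C:1 H:2 Br:1
Element totals:
  C: 9
  H: 20
  Br: 1
  N: 1
  O: 1
  S: 1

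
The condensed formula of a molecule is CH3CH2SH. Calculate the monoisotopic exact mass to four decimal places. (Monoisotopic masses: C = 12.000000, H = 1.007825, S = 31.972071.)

62.0190

Atom tally by fragment:
  CH3 → C:1 H:3
  CH2SH → C:1 H:3 S:1
Element totals:
  C: 2
  H: 6
  S: 1
Molecular formula: C2H6S.
  M = 2(12.0) + 6(1.007825) + 31.972071
    = 24.000000 + 6.046950 + 31.972071 = 62.019021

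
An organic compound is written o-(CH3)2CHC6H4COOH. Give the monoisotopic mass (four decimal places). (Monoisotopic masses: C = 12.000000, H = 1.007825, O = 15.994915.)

Atom tally by fragment:
  benzene ring core → C:6 H:6
  (− 2 ring H displaced by substituents)
  + CH(CH3)2 → C:3 H:7
  + COOH → C:1 H:1 O:2
Element totals:
  C: 10
  H: 12
  O: 2
Molecular formula: C10H12O2.
  M = 10(12.0) + 12(1.007825) + 2(15.994915)
    = 120.000000 + 12.093900 + 31.989830 = 164.083730

164.0837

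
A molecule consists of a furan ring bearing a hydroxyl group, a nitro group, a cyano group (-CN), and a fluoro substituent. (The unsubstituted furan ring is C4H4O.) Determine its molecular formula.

C5HFN2O4

Atom tally by fragment:
  furan ring core → C:4 H:4 O:1
  (− 4 ring H displaced by substituents)
  + OH → O:1 H:1
  + NO2 → N:1 O:2
  + CN → C:1 N:1
  + F → F:1
Element totals:
  C: 5
  H: 1
  F: 1
  N: 2
  O: 4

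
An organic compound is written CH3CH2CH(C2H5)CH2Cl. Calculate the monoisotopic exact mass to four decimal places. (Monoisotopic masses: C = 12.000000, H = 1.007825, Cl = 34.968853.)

120.0706

Atom tally by fragment:
  CH3 → C:1 H:3
  CH2 → C:1 H:2
  CH(C2H5) → C:3 H:6
  CH2Cl → C:1 H:2 Cl:1
Element totals:
  C: 6
  H: 13
  Cl: 1
Molecular formula: C6H13Cl.
  M = 6(12.0) + 13(1.007825) + 34.968853
    = 72.000000 + 13.101725 + 34.968853 = 120.070578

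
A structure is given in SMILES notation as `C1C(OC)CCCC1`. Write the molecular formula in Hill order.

C7H14O

Atom tally by fragment:
  cyclohexane ring core → C:6 H:12
  (− 1 ring H displaced by substituents)
  + OCH3 → C:1 H:3 O:1
Element totals:
  C: 7
  H: 14
  O: 1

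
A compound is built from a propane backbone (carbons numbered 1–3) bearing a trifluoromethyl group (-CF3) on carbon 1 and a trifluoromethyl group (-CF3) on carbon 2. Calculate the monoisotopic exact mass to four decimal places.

Atom tally by fragment:
  F3CCH2 → C:2 H:2 F:3
  CH(CF3) → C:2 H:1 F:3
  CH3 → C:1 H:3
Element totals:
  C: 5
  H: 6
  F: 6
Molecular formula: C5H6F6.
  M = 5(12.0) + 6(1.007825) + 6(18.998403)
    = 60.000000 + 6.046950 + 113.990418 = 180.037368

180.0374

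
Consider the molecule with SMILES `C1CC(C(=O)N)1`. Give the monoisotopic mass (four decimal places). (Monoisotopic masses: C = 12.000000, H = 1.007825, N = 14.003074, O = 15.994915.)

85.0528

Atom tally by fragment:
  cyclopropane ring core → C:3 H:6
  (− 1 ring H displaced by substituents)
  + CONH2 → C:1 H:2 O:1 N:1
Element totals:
  C: 4
  H: 7
  N: 1
  O: 1
Molecular formula: C4H7NO.
  M = 4(12.0) + 7(1.007825) + 14.003074 + 15.994915
    = 48.000000 + 7.054775 + 14.003074 + 15.994915 = 85.052764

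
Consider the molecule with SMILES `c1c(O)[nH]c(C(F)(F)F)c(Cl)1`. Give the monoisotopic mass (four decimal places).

184.9855

Atom tally by fragment:
  pyrrole ring core → C:4 H:5 N:1
  (− 3 ring H displaced by substituents)
  + OH → O:1 H:1
  + CF3 → C:1 F:3
  + Cl → Cl:1
Element totals:
  C: 5
  H: 3
  Cl: 1
  F: 3
  N: 1
  O: 1
Molecular formula: C5H3ClF3NO.
  M = 5(12.0) + 3(1.007825) + 34.968853 + 3(18.998403) + 14.003074 + 15.994915
    = 60.000000 + 3.023475 + 34.968853 + 56.995209 + 14.003074 + 15.994915 = 184.985526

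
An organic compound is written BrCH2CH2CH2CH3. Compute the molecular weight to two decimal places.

Atom tally by fragment:
  BrCH2 → C:1 H:2 Br:1
  CH2 → C:1 H:2
  CH2 → C:1 H:2
  CH3 → C:1 H:3
Element totals:
  C: 4
  H: 9
  Br: 1
Molecular formula: C4H9Br.
  M = 4(12.011) + 9(1.008) + 79.904
    = 48.044 + 9.072 + 79.904 = 137.020

137.02 g/mol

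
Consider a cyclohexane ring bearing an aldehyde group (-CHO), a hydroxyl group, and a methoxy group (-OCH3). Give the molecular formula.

Atom tally by fragment:
  cyclohexane ring core → C:6 H:12
  (− 3 ring H displaced by substituents)
  + CHO → C:1 H:1 O:1
  + OH → O:1 H:1
  + OCH3 → C:1 H:3 O:1
Element totals:
  C: 8
  H: 14
  O: 3

C8H14O3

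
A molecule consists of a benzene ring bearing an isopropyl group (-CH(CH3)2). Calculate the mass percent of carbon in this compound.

Atom tally by fragment:
  benzene ring core → C:6 H:6
  (− 1 ring H displaced by substituents)
  + CH(CH3)2 → C:3 H:7
Element totals:
  C: 9
  H: 12
Molecular formula: C9H12.
Molar mass = 120.195 g/mol.
Mass from C: 9 × 12.011 = 108.099 g/mol.
%C = 108.099 / 120.195 × 100 = 89.94%.

89.94%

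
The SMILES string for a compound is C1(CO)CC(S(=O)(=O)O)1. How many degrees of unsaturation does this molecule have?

1

Atom tally by fragment:
  cyclopropane ring core → C:3 H:6
  (− 2 ring H displaced by substituents)
  + CH2OH → C:1 H:3 O:1
  + SO3H → S:1 O:3 H:1
Element totals:
  C: 4
  H: 8
  O: 4
  S: 1
Molecular formula: C4H8O4S.
DoU = (2C + 2 + N − H − X) / 2 = (2·4 + 2 + 0 − 8 − 0) / 2 = 1.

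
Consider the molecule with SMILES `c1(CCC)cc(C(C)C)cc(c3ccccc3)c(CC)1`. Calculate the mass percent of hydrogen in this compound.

Atom tally by fragment:
  benzene ring core → C:6 H:6
  (− 4 ring H displaced by substituents)
  + CH2CH2CH3 → C:3 H:7
  + CH(CH3)2 → C:3 H:7
  + C6H5 → C:6 H:5
  + C2H5 → C:2 H:5
Element totals:
  C: 20
  H: 26
Molecular formula: C20H26.
Molar mass = 266.428 g/mol.
Mass from H: 26 × 1.008 = 26.208 g/mol.
%H = 26.208 / 266.428 × 100 = 9.84%.

9.84%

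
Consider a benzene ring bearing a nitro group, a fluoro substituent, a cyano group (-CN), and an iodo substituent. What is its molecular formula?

Atom tally by fragment:
  benzene ring core → C:6 H:6
  (− 4 ring H displaced by substituents)
  + NO2 → N:1 O:2
  + F → F:1
  + CN → C:1 N:1
  + I → I:1
Element totals:
  C: 7
  H: 2
  F: 1
  I: 1
  N: 2
  O: 2

C7H2FIN2O2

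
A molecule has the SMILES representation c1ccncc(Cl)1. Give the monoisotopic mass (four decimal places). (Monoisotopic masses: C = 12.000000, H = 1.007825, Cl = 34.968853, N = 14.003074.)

113.0032

Atom tally by fragment:
  pyridine ring core → C:5 H:5 N:1
  (− 1 ring H displaced by substituents)
  + Cl → Cl:1
Element totals:
  C: 5
  H: 4
  Cl: 1
  N: 1
Molecular formula: C5H4ClN.
  M = 5(12.0) + 4(1.007825) + 34.968853 + 14.003074
    = 60.000000 + 4.031300 + 34.968853 + 14.003074 = 113.003227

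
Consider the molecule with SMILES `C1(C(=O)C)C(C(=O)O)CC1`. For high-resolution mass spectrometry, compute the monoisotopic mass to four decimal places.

142.0630

Atom tally by fragment:
  cyclobutane ring core → C:4 H:8
  (− 2 ring H displaced by substituents)
  + COCH3 → C:2 H:3 O:1
  + COOH → C:1 H:1 O:2
Element totals:
  C: 7
  H: 10
  O: 3
Molecular formula: C7H10O3.
  M = 7(12.0) + 10(1.007825) + 3(15.994915)
    = 84.000000 + 10.078250 + 47.984745 = 142.062995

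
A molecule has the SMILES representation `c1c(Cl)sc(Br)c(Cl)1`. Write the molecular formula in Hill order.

Atom tally by fragment:
  thiophene ring core → C:4 H:4 S:1
  (− 3 ring H displaced by substituents)
  + Cl → Cl:1
  + Br → Br:1
  + Cl → Cl:1
Element totals:
  C: 4
  H: 1
  Br: 1
  Cl: 2
  S: 1

C4HBrCl2S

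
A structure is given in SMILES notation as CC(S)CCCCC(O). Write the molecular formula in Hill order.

C7H16OS

Atom tally by fragment:
  CH3 → C:1 H:3
  CH(SH) → C:1 H:2 S:1
  CH2 → C:1 H:2
  CH2 → C:1 H:2
  CH2 → C:1 H:2
  CH2 → C:1 H:2
  CH2OH → C:1 H:3 O:1
Element totals:
  C: 7
  H: 16
  O: 1
  S: 1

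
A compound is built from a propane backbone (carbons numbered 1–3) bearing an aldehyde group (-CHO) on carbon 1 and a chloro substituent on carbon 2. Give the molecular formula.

Atom tally by fragment:
  OHCCH2 → C:2 H:3 O:1
  CH(Cl) → C:1 H:1 Cl:1
  CH3 → C:1 H:3
Element totals:
  C: 4
  H: 7
  Cl: 1
  O: 1

C4H7ClO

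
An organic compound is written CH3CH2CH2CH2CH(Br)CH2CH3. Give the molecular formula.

Atom tally by fragment:
  CH3 → C:1 H:3
  CH2 → C:1 H:2
  CH2 → C:1 H:2
  CH2 → C:1 H:2
  CH(Br) → C:1 H:1 Br:1
  CH2 → C:1 H:2
  CH3 → C:1 H:3
Element totals:
  C: 7
  H: 15
  Br: 1

C7H15Br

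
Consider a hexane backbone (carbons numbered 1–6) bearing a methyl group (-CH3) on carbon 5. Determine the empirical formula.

Atom tally by fragment:
  CH3 → C:1 H:3
  CH2 → C:1 H:2
  CH2 → C:1 H:2
  CH2 → C:1 H:2
  CH(CH3) → C:2 H:4
  CH3 → C:1 H:3
Element totals:
  C: 7
  H: 16
Molecular formula: C7H16.
gcd of subscripts (7, 16) = 1, so the empirical formula equals the molecular formula.

C7H16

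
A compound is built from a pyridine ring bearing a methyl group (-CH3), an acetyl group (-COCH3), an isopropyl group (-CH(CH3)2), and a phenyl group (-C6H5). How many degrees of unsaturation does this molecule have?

9

Atom tally by fragment:
  pyridine ring core → C:5 H:5 N:1
  (− 4 ring H displaced by substituents)
  + CH3 → C:1 H:3
  + COCH3 → C:2 H:3 O:1
  + CH(CH3)2 → C:3 H:7
  + C6H5 → C:6 H:5
Element totals:
  C: 17
  H: 19
  N: 1
  O: 1
Molecular formula: C17H19NO.
DoU = (2C + 2 + N − H − X) / 2 = (2·17 + 2 + 1 − 19 − 0) / 2 = 9.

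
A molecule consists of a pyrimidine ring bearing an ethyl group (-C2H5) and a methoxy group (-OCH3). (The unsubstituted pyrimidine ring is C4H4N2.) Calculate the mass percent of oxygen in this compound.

Atom tally by fragment:
  pyrimidine ring core → C:4 H:4 N:2
  (− 2 ring H displaced by substituents)
  + C2H5 → C:2 H:5
  + OCH3 → C:1 H:3 O:1
Element totals:
  C: 7
  H: 10
  N: 2
  O: 1
Molecular formula: C7H10N2O.
Molar mass = 138.170 g/mol.
Mass from O: 1 × 15.999 = 15.999 g/mol.
%O = 15.999 / 138.170 × 100 = 11.58%.

11.58%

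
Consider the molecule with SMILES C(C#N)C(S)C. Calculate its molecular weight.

101.17 g/mol

Atom tally by fragment:
  NCCH2 → C:2 H:2 N:1
  CH(SH) → C:1 H:2 S:1
  CH3 → C:1 H:3
Element totals:
  C: 4
  H: 7
  N: 1
  S: 1
Molecular formula: C4H7NS.
  M = 4(12.011) + 7(1.008) + 14.007 + 32.06
    = 48.044 + 7.056 + 14.007 + 32.060 = 101.167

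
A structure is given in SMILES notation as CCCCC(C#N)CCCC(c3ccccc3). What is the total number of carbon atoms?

Atom tally by fragment:
  CH3 → C:1 H:3
  CH2 → C:1 H:2
  CH2 → C:1 H:2
  CH2 → C:1 H:2
  CH(CN) → C:2 H:1 N:1
  CH2 → C:1 H:2
  CH2 → C:1 H:2
  CH2 → C:1 H:2
  CH2C6H5 → C:7 H:7
Element totals:
  C: 16
  H: 23
  N: 1

16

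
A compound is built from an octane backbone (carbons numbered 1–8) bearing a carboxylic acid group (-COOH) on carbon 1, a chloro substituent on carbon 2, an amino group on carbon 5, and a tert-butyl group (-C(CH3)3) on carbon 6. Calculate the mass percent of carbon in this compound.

59.19%

Atom tally by fragment:
  HOOCCH2 → C:2 H:3 O:2
  CH(Cl) → C:1 H:1 Cl:1
  CH2 → C:1 H:2
  CH2 → C:1 H:2
  CH(NH2) → C:1 H:3 N:1
  CH(C(CH3)3) → C:5 H:10
  CH2 → C:1 H:2
  CH3 → C:1 H:3
Element totals:
  C: 13
  H: 26
  Cl: 1
  N: 1
  O: 2
Molecular formula: C13H26ClNO2.
Molar mass = 263.806 g/mol.
Mass from C: 13 × 12.011 = 156.143 g/mol.
%C = 156.143 / 263.806 × 100 = 59.19%.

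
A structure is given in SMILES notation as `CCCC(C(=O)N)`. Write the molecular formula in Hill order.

C5H11NO

Atom tally by fragment:
  CH3 → C:1 H:3
  CH2 → C:1 H:2
  CH2 → C:1 H:2
  CH2CONH2 → C:2 H:4 O:1 N:1
Element totals:
  C: 5
  H: 11
  N: 1
  O: 1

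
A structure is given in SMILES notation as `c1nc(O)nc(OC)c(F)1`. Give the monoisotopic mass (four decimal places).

Atom tally by fragment:
  pyrimidine ring core → C:4 H:4 N:2
  (− 3 ring H displaced by substituents)
  + OH → O:1 H:1
  + OCH3 → C:1 H:3 O:1
  + F → F:1
Element totals:
  C: 5
  H: 5
  F: 1
  N: 2
  O: 2
Molecular formula: C5H5FN2O2.
  M = 5(12.0) + 5(1.007825) + 18.998403 + 2(14.003074) + 2(15.994915)
    = 60.000000 + 5.039125 + 18.998403 + 28.006148 + 31.989830 = 144.033506

144.0335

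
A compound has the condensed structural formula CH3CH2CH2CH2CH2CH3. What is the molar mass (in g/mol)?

Element totals:
  C: 6
  H: 14
Molecular formula: C6H14.
  M = 6(12.011) + 14(1.008)
    = 72.066 + 14.112 = 86.178

86.18 g/mol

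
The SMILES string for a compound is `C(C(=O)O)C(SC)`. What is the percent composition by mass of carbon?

39.98%

Atom tally by fragment:
  HOOCCH2 → C:2 H:3 O:2
  CH2SCH3 → C:2 H:5 S:1
Element totals:
  C: 4
  H: 8
  O: 2
  S: 1
Molecular formula: C4H8O2S.
Molar mass = 120.166 g/mol.
Mass from C: 4 × 12.011 = 48.044 g/mol.
%C = 48.044 / 120.166 × 100 = 39.98%.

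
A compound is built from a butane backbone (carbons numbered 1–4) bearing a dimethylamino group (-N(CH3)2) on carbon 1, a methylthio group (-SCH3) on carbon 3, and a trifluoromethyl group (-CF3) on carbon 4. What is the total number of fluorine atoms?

Atom tally by fragment:
  (CH3)2NCH2 → C:3 H:8 N:1
  CH2 → C:1 H:2
  CH(SCH3) → C:2 H:4 S:1
  CH2CF3 → C:2 H:2 F:3
Element totals:
  C: 8
  H: 16
  F: 3
  N: 1
  S: 1

3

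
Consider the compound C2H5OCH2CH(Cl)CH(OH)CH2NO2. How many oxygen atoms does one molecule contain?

Atom tally by fragment:
  C2H5OCH2 → C:3 H:7 O:1
  CH(Cl) → C:1 H:1 Cl:1
  CH(OH) → C:1 H:2 O:1
  CH2NO2 → C:1 H:2 N:1 O:2
Element totals:
  C: 6
  H: 12
  Cl: 1
  N: 1
  O: 4

4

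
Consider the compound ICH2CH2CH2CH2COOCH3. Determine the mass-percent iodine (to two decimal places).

Element totals:
  C: 6
  H: 11
  I: 1
  O: 2
Molecular formula: C6H11IO2.
Molar mass = 242.056 g/mol.
Mass from I: 1 × 126.904 = 126.904 g/mol.
%I = 126.904 / 242.056 × 100 = 52.43%.

52.43%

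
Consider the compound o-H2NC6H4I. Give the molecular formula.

Atom tally by fragment:
  benzene ring core → C:6 H:6
  (− 2 ring H displaced by substituents)
  + NH2 → N:1 H:2
  + I → I:1
Element totals:
  C: 6
  H: 6
  I: 1
  N: 1

C6H6IN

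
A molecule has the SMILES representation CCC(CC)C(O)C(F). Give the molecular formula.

C7H15FO

Atom tally by fragment:
  CH3 → C:1 H:3
  CH2 → C:1 H:2
  CH(C2H5) → C:3 H:6
  CH(OH) → C:1 H:2 O:1
  CH2F → C:1 H:2 F:1
Element totals:
  C: 7
  H: 15
  F: 1
  O: 1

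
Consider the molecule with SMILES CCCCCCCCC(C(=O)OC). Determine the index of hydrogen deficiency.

1

Atom tally by fragment:
  CH3 → C:1 H:3
  CH2 → C:1 H:2
  CH2 → C:1 H:2
  CH2 → C:1 H:2
  CH2 → C:1 H:2
  CH2 → C:1 H:2
  CH2 → C:1 H:2
  CH2 → C:1 H:2
  CH2COOCH3 → C:3 H:5 O:2
Element totals:
  C: 11
  H: 22
  O: 2
Molecular formula: C11H22O2.
DoU = (2C + 2 + N − H − X) / 2 = (2·11 + 2 + 0 − 22 − 0) / 2 = 1.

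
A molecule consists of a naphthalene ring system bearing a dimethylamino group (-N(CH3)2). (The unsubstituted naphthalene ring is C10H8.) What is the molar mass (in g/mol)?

171.24 g/mol

Atom tally by fragment:
  naphthalene ring system core → C:10 H:8
  (− 1 ring H displaced by substituents)
  + N(CH3)2 → N:1 C:2 H:6
Element totals:
  C: 12
  H: 13
  N: 1
Molecular formula: C12H13N.
  M = 12(12.011) + 13(1.008) + 14.007
    = 144.132 + 13.104 + 14.007 = 171.243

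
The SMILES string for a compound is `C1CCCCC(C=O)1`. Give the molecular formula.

Atom tally by fragment:
  cyclohexane ring core → C:6 H:12
  (− 1 ring H displaced by substituents)
  + CHO → C:1 H:1 O:1
Element totals:
  C: 7
  H: 12
  O: 1

C7H12O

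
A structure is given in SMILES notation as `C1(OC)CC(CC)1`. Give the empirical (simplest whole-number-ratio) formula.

Atom tally by fragment:
  cyclopropane ring core → C:3 H:6
  (− 2 ring H displaced by substituents)
  + OCH3 → C:1 H:3 O:1
  + C2H5 → C:2 H:5
Element totals:
  C: 6
  H: 12
  O: 1
Molecular formula: C6H12O.
gcd of subscripts (6, 12, 1) = 1, so the empirical formula equals the molecular formula.

C6H12O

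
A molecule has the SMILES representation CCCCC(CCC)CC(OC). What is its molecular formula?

C11H24O

Atom tally by fragment:
  CH3 → C:1 H:3
  CH2 → C:1 H:2
  CH2 → C:1 H:2
  CH2 → C:1 H:2
  CH(CH2CH2CH3) → C:4 H:8
  CH2 → C:1 H:2
  CH2OCH3 → C:2 H:5 O:1
Element totals:
  C: 11
  H: 24
  O: 1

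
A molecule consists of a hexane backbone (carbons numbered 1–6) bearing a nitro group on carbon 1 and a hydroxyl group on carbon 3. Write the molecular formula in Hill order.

C6H13NO3

Atom tally by fragment:
  O2NCH2 → C:1 H:2 N:1 O:2
  CH2 → C:1 H:2
  CH(OH) → C:1 H:2 O:1
  CH2 → C:1 H:2
  CH2 → C:1 H:2
  CH3 → C:1 H:3
Element totals:
  C: 6
  H: 13
  N: 1
  O: 3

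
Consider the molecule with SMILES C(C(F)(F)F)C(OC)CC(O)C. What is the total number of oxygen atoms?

2

Atom tally by fragment:
  F3CCH2 → C:2 H:2 F:3
  CH(OCH3) → C:2 H:4 O:1
  CH2 → C:1 H:2
  CH(OH) → C:1 H:2 O:1
  CH3 → C:1 H:3
Element totals:
  C: 7
  H: 13
  F: 3
  O: 2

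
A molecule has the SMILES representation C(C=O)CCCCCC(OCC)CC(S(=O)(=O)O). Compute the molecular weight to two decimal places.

Atom tally by fragment:
  OHCCH2 → C:2 H:3 O:1
  CH2 → C:1 H:2
  CH2 → C:1 H:2
  CH2 → C:1 H:2
  CH2 → C:1 H:2
  CH2 → C:1 H:2
  CH(OC2H5) → C:3 H:6 O:1
  CH2 → C:1 H:2
  CH2SO3H → C:1 H:3 S:1 O:3
Element totals:
  C: 12
  H: 24
  O: 5
  S: 1
Molecular formula: C12H24O5S.
  M = 12(12.011) + 24(1.008) + 5(15.999) + 32.06
    = 144.132 + 24.192 + 79.995 + 32.060 = 280.379

280.38 g/mol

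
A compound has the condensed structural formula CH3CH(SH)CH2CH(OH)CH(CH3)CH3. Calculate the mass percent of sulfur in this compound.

Atom tally by fragment:
  CH3 → C:1 H:3
  CH(SH) → C:1 H:2 S:1
  CH2 → C:1 H:2
  CH(OH) → C:1 H:2 O:1
  CH(CH3) → C:2 H:4
  CH3 → C:1 H:3
Element totals:
  C: 7
  H: 16
  O: 1
  S: 1
Molecular formula: C7H16OS.
Molar mass = 148.264 g/mol.
Mass from S: 1 × 32.06 = 32.060 g/mol.
%S = 32.060 / 148.264 × 100 = 21.62%.

21.62%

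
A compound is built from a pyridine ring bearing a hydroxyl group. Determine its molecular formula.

C5H5NO

Atom tally by fragment:
  pyridine ring core → C:5 H:5 N:1
  (− 1 ring H displaced by substituents)
  + OH → O:1 H:1
Element totals:
  C: 5
  H: 5
  N: 1
  O: 1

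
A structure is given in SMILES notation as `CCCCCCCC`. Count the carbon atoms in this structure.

8

Atom tally by fragment:
  CH3 → C:1 H:3
  CH2 → C:1 H:2
  CH2 → C:1 H:2
  CH2 → C:1 H:2
  CH2 → C:1 H:2
  CH2 → C:1 H:2
  CH2 → C:1 H:2
  CH3 → C:1 H:3
Element totals:
  C: 8
  H: 18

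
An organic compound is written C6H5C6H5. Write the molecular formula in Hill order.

Atom tally by fragment:
  benzene ring core → C:6 H:6
  (− 1 ring H displaced by substituents)
  + C6H5 → C:6 H:5
Element totals:
  C: 12
  H: 10

C12H10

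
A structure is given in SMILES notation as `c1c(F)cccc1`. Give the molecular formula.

Atom tally by fragment:
  benzene ring core → C:6 H:6
  (− 1 ring H displaced by substituents)
  + F → F:1
Element totals:
  C: 6
  H: 5
  F: 1

C6H5F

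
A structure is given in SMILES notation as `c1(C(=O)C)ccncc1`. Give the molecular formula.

C7H7NO

Atom tally by fragment:
  pyridine ring core → C:5 H:5 N:1
  (− 1 ring H displaced by substituents)
  + COCH3 → C:2 H:3 O:1
Element totals:
  C: 7
  H: 7
  N: 1
  O: 1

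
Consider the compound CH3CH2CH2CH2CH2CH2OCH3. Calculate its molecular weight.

Element totals:
  C: 7
  H: 16
  O: 1
Molecular formula: C7H16O.
  M = 7(12.011) + 16(1.008) + 15.999
    = 84.077 + 16.128 + 15.999 = 116.204

116.20 g/mol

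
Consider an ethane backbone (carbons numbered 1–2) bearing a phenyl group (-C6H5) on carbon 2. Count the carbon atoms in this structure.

8

Atom tally by fragment:
  CH3 → C:1 H:3
  CH2C6H5 → C:7 H:7
Element totals:
  C: 8
  H: 10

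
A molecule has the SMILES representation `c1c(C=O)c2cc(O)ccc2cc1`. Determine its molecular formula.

C11H8O2

Atom tally by fragment:
  naphthalene ring system core → C:10 H:8
  (− 2 ring H displaced by substituents)
  + CHO → C:1 H:1 O:1
  + OH → O:1 H:1
Element totals:
  C: 11
  H: 8
  O: 2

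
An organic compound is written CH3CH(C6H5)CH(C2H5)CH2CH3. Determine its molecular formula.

Atom tally by fragment:
  CH3 → C:1 H:3
  CH(C6H5) → C:7 H:6
  CH(C2H5) → C:3 H:6
  CH2 → C:1 H:2
  CH3 → C:1 H:3
Element totals:
  C: 13
  H: 20

C13H20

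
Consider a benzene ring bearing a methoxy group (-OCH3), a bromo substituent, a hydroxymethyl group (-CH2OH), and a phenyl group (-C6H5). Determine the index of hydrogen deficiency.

8

Atom tally by fragment:
  benzene ring core → C:6 H:6
  (− 4 ring H displaced by substituents)
  + OCH3 → C:1 H:3 O:1
  + Br → Br:1
  + CH2OH → C:1 H:3 O:1
  + C6H5 → C:6 H:5
Element totals:
  C: 14
  H: 13
  Br: 1
  O: 2
Molecular formula: C14H13BrO2.
DoU = (2C + 2 + N − H − X) / 2 = (2·14 + 2 + 0 − 13 − 1) / 2 = 8.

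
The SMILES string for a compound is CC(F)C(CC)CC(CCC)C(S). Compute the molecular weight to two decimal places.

206.36 g/mol

Atom tally by fragment:
  CH3 → C:1 H:3
  CH(F) → C:1 H:1 F:1
  CH(C2H5) → C:3 H:6
  CH2 → C:1 H:2
  CH(CH2CH2CH3) → C:4 H:8
  CH2SH → C:1 H:3 S:1
Element totals:
  C: 11
  H: 23
  F: 1
  S: 1
Molecular formula: C11H23FS.
  M = 11(12.011) + 23(1.008) + 18.998 + 32.06
    = 132.121 + 23.184 + 18.998 + 32.060 = 206.363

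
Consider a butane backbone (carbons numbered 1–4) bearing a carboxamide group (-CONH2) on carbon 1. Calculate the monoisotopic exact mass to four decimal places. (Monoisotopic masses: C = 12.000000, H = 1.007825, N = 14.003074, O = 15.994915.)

101.0841

Atom tally by fragment:
  H2NOCCH2 → C:2 H:4 O:1 N:1
  CH2 → C:1 H:2
  CH2 → C:1 H:2
  CH3 → C:1 H:3
Element totals:
  C: 5
  H: 11
  N: 1
  O: 1
Molecular formula: C5H11NO.
  M = 5(12.0) + 11(1.007825) + 14.003074 + 15.994915
    = 60.000000 + 11.086075 + 14.003074 + 15.994915 = 101.084064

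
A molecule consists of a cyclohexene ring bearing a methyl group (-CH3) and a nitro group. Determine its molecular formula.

Atom tally by fragment:
  cyclohexene ring core → C:6 H:10
  (− 2 ring H displaced by substituents)
  + CH3 → C:1 H:3
  + NO2 → N:1 O:2
Element totals:
  C: 7
  H: 11
  N: 1
  O: 2

C7H11NO2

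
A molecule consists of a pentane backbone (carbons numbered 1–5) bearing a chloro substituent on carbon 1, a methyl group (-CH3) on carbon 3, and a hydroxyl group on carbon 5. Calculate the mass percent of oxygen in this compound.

Atom tally by fragment:
  ClCH2 → C:1 H:2 Cl:1
  CH2 → C:1 H:2
  CH(CH3) → C:2 H:4
  CH2 → C:1 H:2
  CH2OH → C:1 H:3 O:1
Element totals:
  C: 6
  H: 13
  Cl: 1
  O: 1
Molecular formula: C6H13ClO.
Molar mass = 136.619 g/mol.
Mass from O: 1 × 15.999 = 15.999 g/mol.
%O = 15.999 / 136.619 × 100 = 11.71%.

11.71%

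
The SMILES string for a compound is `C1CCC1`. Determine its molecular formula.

Atom tally by fragment:
  cyclobutane ring core → C:4 H:8
Element totals:
  C: 4
  H: 8

C4H8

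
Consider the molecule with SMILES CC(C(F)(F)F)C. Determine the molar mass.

112.09 g/mol

Atom tally by fragment:
  CH3 → C:1 H:3
  CH(CF3) → C:2 H:1 F:3
  CH3 → C:1 H:3
Element totals:
  C: 4
  H: 7
  F: 3
Molecular formula: C4H7F3.
  M = 4(12.011) + 7(1.008) + 3(18.998)
    = 48.044 + 7.056 + 56.994 = 112.094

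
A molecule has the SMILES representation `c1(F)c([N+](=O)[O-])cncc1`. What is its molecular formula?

Atom tally by fragment:
  pyridine ring core → C:5 H:5 N:1
  (− 2 ring H displaced by substituents)
  + F → F:1
  + NO2 → N:1 O:2
Element totals:
  C: 5
  H: 3
  F: 1
  N: 2
  O: 2

C5H3FN2O2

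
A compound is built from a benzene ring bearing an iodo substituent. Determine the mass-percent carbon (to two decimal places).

Atom tally by fragment:
  benzene ring core → C:6 H:6
  (− 1 ring H displaced by substituents)
  + I → I:1
Element totals:
  C: 6
  H: 5
  I: 1
Molecular formula: C6H5I.
Molar mass = 204.010 g/mol.
Mass from C: 6 × 12.011 = 72.066 g/mol.
%C = 72.066 / 204.010 × 100 = 35.32%.

35.32%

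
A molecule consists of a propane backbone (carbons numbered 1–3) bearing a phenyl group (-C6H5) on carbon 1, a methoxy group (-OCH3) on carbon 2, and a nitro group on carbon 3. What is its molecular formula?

C10H13NO3

Atom tally by fragment:
  C6H5CH2 → C:7 H:7
  CH(OCH3) → C:2 H:4 O:1
  CH2NO2 → C:1 H:2 N:1 O:2
Element totals:
  C: 10
  H: 13
  N: 1
  O: 3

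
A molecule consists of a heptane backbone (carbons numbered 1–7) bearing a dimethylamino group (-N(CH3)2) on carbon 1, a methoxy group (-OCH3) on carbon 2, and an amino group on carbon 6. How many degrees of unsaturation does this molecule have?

Atom tally by fragment:
  (CH3)2NCH2 → C:3 H:8 N:1
  CH(OCH3) → C:2 H:4 O:1
  CH2 → C:1 H:2
  CH2 → C:1 H:2
  CH2 → C:1 H:2
  CH(NH2) → C:1 H:3 N:1
  CH3 → C:1 H:3
Element totals:
  C: 10
  H: 24
  N: 2
  O: 1
Molecular formula: C10H24N2O.
DoU = (2C + 2 + N − H − X) / 2 = (2·10 + 2 + 2 − 24 − 0) / 2 = 0.

0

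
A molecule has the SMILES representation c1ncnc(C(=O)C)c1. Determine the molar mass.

122.13 g/mol

Atom tally by fragment:
  pyrimidine ring core → C:4 H:4 N:2
  (− 1 ring H displaced by substituents)
  + COCH3 → C:2 H:3 O:1
Element totals:
  C: 6
  H: 6
  N: 2
  O: 1
Molecular formula: C6H6N2O.
  M = 6(12.011) + 6(1.008) + 2(14.007) + 15.999
    = 72.066 + 6.048 + 28.014 + 15.999 = 122.127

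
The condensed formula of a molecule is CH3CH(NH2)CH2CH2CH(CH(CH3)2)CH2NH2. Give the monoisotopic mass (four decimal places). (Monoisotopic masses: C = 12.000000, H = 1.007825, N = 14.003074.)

158.1783

Element totals:
  C: 9
  H: 22
  N: 2
Molecular formula: C9H22N2.
  M = 9(12.0) + 22(1.007825) + 2(14.003074)
    = 108.000000 + 22.172150 + 28.006148 = 158.178298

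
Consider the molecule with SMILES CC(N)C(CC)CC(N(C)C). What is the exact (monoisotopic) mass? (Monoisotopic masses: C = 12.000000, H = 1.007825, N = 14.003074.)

Atom tally by fragment:
  CH3 → C:1 H:3
  CH(NH2) → C:1 H:3 N:1
  CH(C2H5) → C:3 H:6
  CH2 → C:1 H:2
  CH2N(CH3)2 → C:3 H:8 N:1
Element totals:
  C: 9
  H: 22
  N: 2
Molecular formula: C9H22N2.
  M = 9(12.0) + 22(1.007825) + 2(14.003074)
    = 108.000000 + 22.172150 + 28.006148 = 158.178298

158.1783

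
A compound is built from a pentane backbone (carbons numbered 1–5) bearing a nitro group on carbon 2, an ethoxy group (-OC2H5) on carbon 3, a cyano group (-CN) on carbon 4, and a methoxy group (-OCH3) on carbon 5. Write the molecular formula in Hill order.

C9H16N2O4

Atom tally by fragment:
  CH3 → C:1 H:3
  CH(NO2) → C:1 H:1 N:1 O:2
  CH(OC2H5) → C:3 H:6 O:1
  CH(CN) → C:2 H:1 N:1
  CH2OCH3 → C:2 H:5 O:1
Element totals:
  C: 9
  H: 16
  N: 2
  O: 4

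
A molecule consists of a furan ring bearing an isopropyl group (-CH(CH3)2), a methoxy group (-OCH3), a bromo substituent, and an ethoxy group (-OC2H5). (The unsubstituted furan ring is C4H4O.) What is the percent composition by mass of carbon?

Atom tally by fragment:
  furan ring core → C:4 H:4 O:1
  (− 4 ring H displaced by substituents)
  + CH(CH3)2 → C:3 H:7
  + OCH3 → C:1 H:3 O:1
  + Br → Br:1
  + OC2H5 → C:2 H:5 O:1
Element totals:
  C: 10
  H: 15
  Br: 1
  O: 3
Molecular formula: C10H15BrO3.
Molar mass = 263.131 g/mol.
Mass from C: 10 × 12.011 = 120.110 g/mol.
%C = 120.110 / 263.131 × 100 = 45.65%.

45.65%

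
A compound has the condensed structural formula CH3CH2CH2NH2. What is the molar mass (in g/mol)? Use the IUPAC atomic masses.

Atom tally by fragment:
  CH3 → C:1 H:3
  CH2 → C:1 H:2
  CH2NH2 → C:1 H:4 N:1
Element totals:
  C: 3
  H: 9
  N: 1
Molecular formula: C3H9N.
  M = 3(12.011) + 9(1.008) + 14.007
    = 36.033 + 9.072 + 14.007 = 59.112

59.11 g/mol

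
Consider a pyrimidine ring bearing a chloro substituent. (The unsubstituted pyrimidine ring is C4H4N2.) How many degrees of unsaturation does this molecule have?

4

Atom tally by fragment:
  pyrimidine ring core → C:4 H:4 N:2
  (− 1 ring H displaced by substituents)
  + Cl → Cl:1
Element totals:
  C: 4
  H: 3
  Cl: 1
  N: 2
Molecular formula: C4H3ClN2.
DoU = (2C + 2 + N − H − X) / 2 = (2·4 + 2 + 2 − 3 − 1) / 2 = 4.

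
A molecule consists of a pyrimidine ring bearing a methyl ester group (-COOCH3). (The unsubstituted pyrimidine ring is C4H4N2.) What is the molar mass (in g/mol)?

138.13 g/mol

Atom tally by fragment:
  pyrimidine ring core → C:4 H:4 N:2
  (− 1 ring H displaced by substituents)
  + COOCH3 → C:2 H:3 O:2
Element totals:
  C: 6
  H: 6
  N: 2
  O: 2
Molecular formula: C6H6N2O2.
  M = 6(12.011) + 6(1.008) + 2(14.007) + 2(15.999)
    = 72.066 + 6.048 + 28.014 + 31.998 = 138.126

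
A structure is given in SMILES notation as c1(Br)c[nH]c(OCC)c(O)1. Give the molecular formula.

Atom tally by fragment:
  pyrrole ring core → C:4 H:5 N:1
  (− 3 ring H displaced by substituents)
  + Br → Br:1
  + OC2H5 → C:2 H:5 O:1
  + OH → O:1 H:1
Element totals:
  C: 6
  H: 8
  Br: 1
  N: 1
  O: 2

C6H8BrNO2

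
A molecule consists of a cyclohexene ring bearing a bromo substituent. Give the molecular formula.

Atom tally by fragment:
  cyclohexene ring core → C:6 H:10
  (− 1 ring H displaced by substituents)
  + Br → Br:1
Element totals:
  C: 6
  H: 9
  Br: 1

C6H9Br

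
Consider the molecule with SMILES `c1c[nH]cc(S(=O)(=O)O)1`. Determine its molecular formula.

C4H5NO3S

Atom tally by fragment:
  pyrrole ring core → C:4 H:5 N:1
  (− 1 ring H displaced by substituents)
  + SO3H → S:1 O:3 H:1
Element totals:
  C: 4
  H: 5
  N: 1
  O: 3
  S: 1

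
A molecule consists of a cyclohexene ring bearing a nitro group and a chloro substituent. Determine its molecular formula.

C6H8ClNO2

Atom tally by fragment:
  cyclohexene ring core → C:6 H:10
  (− 2 ring H displaced by substituents)
  + NO2 → N:1 O:2
  + Cl → Cl:1
Element totals:
  C: 6
  H: 8
  Cl: 1
  N: 1
  O: 2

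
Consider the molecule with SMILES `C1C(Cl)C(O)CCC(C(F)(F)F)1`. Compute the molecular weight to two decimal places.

202.60 g/mol

Atom tally by fragment:
  cyclohexane ring core → C:6 H:12
  (− 3 ring H displaced by substituents)
  + Cl → Cl:1
  + OH → O:1 H:1
  + CF3 → C:1 F:3
Element totals:
  C: 7
  H: 10
  Cl: 1
  F: 3
  O: 1
Molecular formula: C7H10ClF3O.
  M = 7(12.011) + 10(1.008) + 35.45 + 3(18.998) + 15.999
    = 84.077 + 10.080 + 35.450 + 56.994 + 15.999 = 202.600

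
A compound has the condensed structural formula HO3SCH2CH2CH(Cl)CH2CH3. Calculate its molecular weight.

Atom tally by fragment:
  HO3SCH2 → C:1 H:3 S:1 O:3
  CH2 → C:1 H:2
  CH(Cl) → C:1 H:1 Cl:1
  CH2 → C:1 H:2
  CH3 → C:1 H:3
Element totals:
  C: 5
  H: 11
  Cl: 1
  O: 3
  S: 1
Molecular formula: C5H11ClO3S.
  M = 5(12.011) + 11(1.008) + 35.45 + 3(15.999) + 32.06
    = 60.055 + 11.088 + 35.450 + 47.997 + 32.060 = 186.650

186.65 g/mol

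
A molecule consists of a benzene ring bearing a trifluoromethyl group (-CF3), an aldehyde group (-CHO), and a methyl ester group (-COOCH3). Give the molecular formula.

C10H7F3O3

Atom tally by fragment:
  benzene ring core → C:6 H:6
  (− 3 ring H displaced by substituents)
  + CF3 → C:1 F:3
  + CHO → C:1 H:1 O:1
  + COOCH3 → C:2 H:3 O:2
Element totals:
  C: 10
  H: 7
  F: 3
  O: 3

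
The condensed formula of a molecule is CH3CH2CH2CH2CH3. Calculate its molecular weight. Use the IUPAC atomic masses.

72.15 g/mol

Atom tally by fragment:
  CH3 → C:1 H:3
  CH2 → C:1 H:2
  CH2 → C:1 H:2
  CH2 → C:1 H:2
  CH3 → C:1 H:3
Element totals:
  C: 5
  H: 12
Molecular formula: C5H12.
  M = 5(12.011) + 12(1.008)
    = 60.055 + 12.096 = 72.151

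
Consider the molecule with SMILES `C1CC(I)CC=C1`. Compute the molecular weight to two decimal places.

Atom tally by fragment:
  cyclohexene ring core → C:6 H:10
  (− 1 ring H displaced by substituents)
  + I → I:1
Element totals:
  C: 6
  H: 9
  I: 1
Molecular formula: C6H9I.
  M = 6(12.011) + 9(1.008) + 126.904
    = 72.066 + 9.072 + 126.904 = 208.042

208.04 g/mol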